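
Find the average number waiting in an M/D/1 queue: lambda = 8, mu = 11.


M/D/1: Lq = rho^2 / (2*(1-rho)) where rho = 8/11; Lq = 0.97

0.97


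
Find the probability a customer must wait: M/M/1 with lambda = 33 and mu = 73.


P(wait) = rho = lambda/mu = 33/73 = 0.4521

0.4521


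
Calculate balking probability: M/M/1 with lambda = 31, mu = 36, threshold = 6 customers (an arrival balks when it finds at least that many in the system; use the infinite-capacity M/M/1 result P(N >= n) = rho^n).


P(N >= 6) = rho^6 = (31/36)^6 = 0.4077

0.4077


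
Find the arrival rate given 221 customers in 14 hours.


lambda = total arrivals / time = 221 / 14 = 15.79 per hour

15.79 per hour


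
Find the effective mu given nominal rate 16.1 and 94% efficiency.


Effective rate = mu * efficiency = 16.1 * 0.94 = 15.13 per hour

15.13 per hour


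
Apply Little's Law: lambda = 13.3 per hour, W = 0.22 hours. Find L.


L = lambda * W = 13.3 * 0.22 = 2.93

2.93


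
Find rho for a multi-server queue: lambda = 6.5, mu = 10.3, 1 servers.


rho = lambda / (c * mu) = 6.5 / (1 * 10.3) = 0.6311

0.6311


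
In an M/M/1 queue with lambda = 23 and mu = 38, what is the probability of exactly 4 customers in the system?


rho = 23/38; P(n) = (1-rho)*rho^n = (1-23/38)*(23/38)^4 = 0.053

0.053


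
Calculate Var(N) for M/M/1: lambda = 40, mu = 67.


rho = 40/67; Var(N) = rho/(1-rho)^2 = 3.68

3.68


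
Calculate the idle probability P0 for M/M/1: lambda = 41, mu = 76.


P0 = 1 - rho = 1 - 41/76 = 0.4605

0.4605


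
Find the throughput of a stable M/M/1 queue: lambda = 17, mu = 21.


For a stable queue (lambda < mu), throughput = lambda = 17 per hour

17 per hour


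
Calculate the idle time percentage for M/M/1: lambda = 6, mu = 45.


Idle fraction = (1 - rho) * 100 = (1 - 6/45) * 100 = 86.7%

86.7%


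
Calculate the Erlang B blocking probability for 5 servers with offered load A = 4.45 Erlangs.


B(N,A) = (A^N/N!) / sum(A^k/k!, k=0..N) with N=5, A=4.45 = 0.2387

0.2387


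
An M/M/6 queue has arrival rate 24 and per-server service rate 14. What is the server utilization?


rho = lambda/(c*mu) = 24/(6*14) = 0.2857

0.2857


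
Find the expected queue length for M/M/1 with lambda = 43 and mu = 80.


rho = 43/80; Lq = rho^2/(1-rho) = 0.62

0.62


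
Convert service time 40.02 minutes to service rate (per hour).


mu = 60 / avg_service_time = 60 / 40.02 = 1.5 per hour

1.5 per hour


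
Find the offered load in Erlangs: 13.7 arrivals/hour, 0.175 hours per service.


Offered load a = lambda * E[S] = 13.7 * 0.175 = 2.4 Erlangs

2.4 Erlangs


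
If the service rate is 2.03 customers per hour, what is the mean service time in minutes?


Mean service time = 60/mu = 60/2.03 = 29.56 minutes

29.56 minutes


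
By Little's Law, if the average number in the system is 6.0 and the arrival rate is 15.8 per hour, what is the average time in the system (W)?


W = L / lambda = 6.0 / 15.8 = 0.3797 hours

0.3797 hours


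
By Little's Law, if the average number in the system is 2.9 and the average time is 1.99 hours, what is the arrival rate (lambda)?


lambda = L / W = 2.9 / 1.99 = 1.46 per hour

1.46 per hour


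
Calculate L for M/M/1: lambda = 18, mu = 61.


rho = 18/61; L = rho/(1-rho) = 0.42

0.42


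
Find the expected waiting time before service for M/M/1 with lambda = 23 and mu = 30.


rho = 23/30; Wq = rho/(mu - lambda) = 0.1095 hours

0.1095 hours


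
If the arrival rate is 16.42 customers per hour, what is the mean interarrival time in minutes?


Mean interarrival time = 60/lambda = 60/16.42 = 3.65 minutes

3.65 minutes


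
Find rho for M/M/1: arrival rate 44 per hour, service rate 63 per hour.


rho = lambda/mu = 44/63 = 0.6984

0.6984


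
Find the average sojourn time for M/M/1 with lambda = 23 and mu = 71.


W = 1/(mu - lambda) = 1/(71 - 23) = 0.0208 hours

0.0208 hours


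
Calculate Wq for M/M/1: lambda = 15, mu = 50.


rho = 15/50; Wq = rho/(mu - lambda) = 0.0086 hours

0.0086 hours


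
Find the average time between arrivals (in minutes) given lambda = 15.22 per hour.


Mean interarrival time = 60/lambda = 60/15.22 = 3.94 minutes

3.94 minutes


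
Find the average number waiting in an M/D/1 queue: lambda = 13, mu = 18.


M/D/1: Lq = rho^2 / (2*(1-rho)) where rho = 13/18; Lq = 0.94

0.94


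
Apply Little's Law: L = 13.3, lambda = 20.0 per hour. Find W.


W = L / lambda = 13.3 / 20.0 = 0.665 hours

0.665 hours


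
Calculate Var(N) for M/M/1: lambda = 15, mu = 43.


rho = 15/43; Var(N) = rho/(1-rho)^2 = 0.82

0.82


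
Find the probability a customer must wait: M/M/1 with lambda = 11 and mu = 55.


P(wait) = rho = lambda/mu = 11/55 = 0.2

0.2


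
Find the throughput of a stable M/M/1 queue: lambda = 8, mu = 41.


For a stable queue (lambda < mu), throughput = lambda = 8 per hour

8 per hour


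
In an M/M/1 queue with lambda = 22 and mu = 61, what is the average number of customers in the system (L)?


rho = 22/61; L = rho/(1-rho) = 0.56

0.56


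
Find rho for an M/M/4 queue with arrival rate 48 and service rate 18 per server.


rho = lambda/(c*mu) = 48/(4*18) = 0.6667

0.6667


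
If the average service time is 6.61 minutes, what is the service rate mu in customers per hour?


mu = 60 / avg_service_time = 60 / 6.61 = 9.08 per hour

9.08 per hour


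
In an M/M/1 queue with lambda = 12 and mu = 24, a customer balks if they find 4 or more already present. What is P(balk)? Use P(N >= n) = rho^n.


P(N >= 4) = rho^4 = (12/24)^4 = 0.0625

0.0625


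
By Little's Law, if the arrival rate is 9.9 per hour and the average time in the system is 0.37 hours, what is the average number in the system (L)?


L = lambda * W = 9.9 * 0.37 = 3.66

3.66


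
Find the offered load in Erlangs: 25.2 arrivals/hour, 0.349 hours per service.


Offered load a = lambda * E[S] = 25.2 * 0.349 = 8.79 Erlangs

8.79 Erlangs


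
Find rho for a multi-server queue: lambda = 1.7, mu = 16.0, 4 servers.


rho = lambda / (c * mu) = 1.7 / (4 * 16.0) = 0.0266

0.0266


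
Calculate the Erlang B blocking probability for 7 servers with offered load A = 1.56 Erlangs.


B(N,A) = (A^N/N!) / sum(A^k/k!, k=0..N) with N=7, A=1.56 = 0.0009

0.0009


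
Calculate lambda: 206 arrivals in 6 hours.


lambda = total arrivals / time = 206 / 6 = 34.33 per hour

34.33 per hour


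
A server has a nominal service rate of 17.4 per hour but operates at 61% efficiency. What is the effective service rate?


Effective rate = mu * efficiency = 17.4 * 0.61 = 10.61 per hour

10.61 per hour


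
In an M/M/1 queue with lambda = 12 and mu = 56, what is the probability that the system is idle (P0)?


P0 = 1 - rho = 1 - 12/56 = 0.7857

0.7857


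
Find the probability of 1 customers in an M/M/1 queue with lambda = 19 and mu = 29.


rho = 19/29; P(n) = (1-rho)*rho^n = (1-19/29)*(19/29)^1 = 0.2259

0.2259


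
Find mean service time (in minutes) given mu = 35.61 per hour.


Mean service time = 60/mu = 60/35.61 = 1.68 minutes

1.68 minutes


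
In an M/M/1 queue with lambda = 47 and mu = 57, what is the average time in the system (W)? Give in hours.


W = 1/(mu - lambda) = 1/(57 - 47) = 0.1 hours

0.1 hours


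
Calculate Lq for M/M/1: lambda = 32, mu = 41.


rho = 32/41; Lq = rho^2/(1-rho) = 2.78

2.78


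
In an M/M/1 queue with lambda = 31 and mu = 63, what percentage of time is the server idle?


Idle fraction = (1 - rho) * 100 = (1 - 31/63) * 100 = 50.8%

50.8%


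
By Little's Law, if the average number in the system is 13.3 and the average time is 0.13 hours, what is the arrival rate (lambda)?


lambda = L / W = 13.3 / 0.13 = 102.31 per hour

102.31 per hour


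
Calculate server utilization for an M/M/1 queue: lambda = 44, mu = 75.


rho = lambda/mu = 44/75 = 0.5867

0.5867


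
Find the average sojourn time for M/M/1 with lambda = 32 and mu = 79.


W = 1/(mu - lambda) = 1/(79 - 32) = 0.0213 hours

0.0213 hours


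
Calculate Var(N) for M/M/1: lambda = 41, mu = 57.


rho = 41/57; Var(N) = rho/(1-rho)^2 = 9.13

9.13


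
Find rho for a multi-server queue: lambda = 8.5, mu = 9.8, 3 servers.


rho = lambda / (c * mu) = 8.5 / (3 * 9.8) = 0.2891

0.2891


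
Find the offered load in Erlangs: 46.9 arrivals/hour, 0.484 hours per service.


Offered load a = lambda * E[S] = 46.9 * 0.484 = 22.7 Erlangs

22.7 Erlangs


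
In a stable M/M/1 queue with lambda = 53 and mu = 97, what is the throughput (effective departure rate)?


For a stable queue (lambda < mu), throughput = lambda = 53 per hour

53 per hour


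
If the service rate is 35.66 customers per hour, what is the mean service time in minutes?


Mean service time = 60/mu = 60/35.66 = 1.68 minutes

1.68 minutes


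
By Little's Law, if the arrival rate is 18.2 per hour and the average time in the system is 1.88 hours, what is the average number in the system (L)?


L = lambda * W = 18.2 * 1.88 = 34.22

34.22


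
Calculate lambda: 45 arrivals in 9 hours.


lambda = total arrivals / time = 45 / 9 = 5.0 per hour

5.0 per hour


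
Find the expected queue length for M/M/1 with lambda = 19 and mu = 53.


rho = 19/53; Lq = rho^2/(1-rho) = 0.2

0.2


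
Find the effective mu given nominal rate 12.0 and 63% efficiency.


Effective rate = mu * efficiency = 12.0 * 0.63 = 7.56 per hour

7.56 per hour


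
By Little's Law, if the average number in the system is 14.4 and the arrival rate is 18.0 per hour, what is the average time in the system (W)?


W = L / lambda = 14.4 / 18.0 = 0.8 hours

0.8 hours


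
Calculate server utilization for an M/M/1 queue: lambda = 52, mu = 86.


rho = lambda/mu = 52/86 = 0.6047

0.6047


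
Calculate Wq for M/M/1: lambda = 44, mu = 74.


rho = 44/74; Wq = rho/(mu - lambda) = 0.0198 hours

0.0198 hours


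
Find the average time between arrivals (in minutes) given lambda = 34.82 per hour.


Mean interarrival time = 60/lambda = 60/34.82 = 1.72 minutes

1.72 minutes


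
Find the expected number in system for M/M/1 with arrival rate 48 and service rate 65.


rho = 48/65; L = rho/(1-rho) = 2.82

2.82


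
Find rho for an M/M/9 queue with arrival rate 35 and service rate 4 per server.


rho = lambda/(c*mu) = 35/(9*4) = 0.9722

0.9722


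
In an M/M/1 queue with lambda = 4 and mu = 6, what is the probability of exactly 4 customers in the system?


rho = 4/6; P(n) = (1-rho)*rho^n = (1-4/6)*(4/6)^4 = 0.0658

0.0658


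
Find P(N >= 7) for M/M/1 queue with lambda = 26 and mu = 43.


P(N >= 7) = rho^7 = (26/43)^7 = 0.0295

0.0295


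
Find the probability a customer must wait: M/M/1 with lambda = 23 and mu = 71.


P(wait) = rho = lambda/mu = 23/71 = 0.3239

0.3239


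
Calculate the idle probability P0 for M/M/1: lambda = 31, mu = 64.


P0 = 1 - rho = 1 - 31/64 = 0.5156

0.5156


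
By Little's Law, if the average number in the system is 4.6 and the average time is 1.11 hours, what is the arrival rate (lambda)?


lambda = L / W = 4.6 / 1.11 = 4.14 per hour

4.14 per hour


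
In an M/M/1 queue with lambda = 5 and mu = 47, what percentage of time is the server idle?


Idle fraction = (1 - rho) * 100 = (1 - 5/47) * 100 = 89.4%

89.4%


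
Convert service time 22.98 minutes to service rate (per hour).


mu = 60 / avg_service_time = 60 / 22.98 = 2.61 per hour

2.61 per hour


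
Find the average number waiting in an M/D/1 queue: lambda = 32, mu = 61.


M/D/1: Lq = rho^2 / (2*(1-rho)) where rho = 32/61; Lq = 0.29

0.29


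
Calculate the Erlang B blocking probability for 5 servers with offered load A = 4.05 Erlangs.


B(N,A) = (A^N/N!) / sum(A^k/k!, k=0..N) with N=5, A=4.05 = 0.2035

0.2035


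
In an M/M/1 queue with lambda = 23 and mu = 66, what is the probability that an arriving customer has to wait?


P(wait) = rho = lambda/mu = 23/66 = 0.3485

0.3485


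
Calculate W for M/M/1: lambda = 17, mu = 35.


W = 1/(mu - lambda) = 1/(35 - 17) = 0.0556 hours

0.0556 hours


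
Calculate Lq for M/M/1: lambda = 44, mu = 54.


rho = 44/54; Lq = rho^2/(1-rho) = 3.59

3.59


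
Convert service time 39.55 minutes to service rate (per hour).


mu = 60 / avg_service_time = 60 / 39.55 = 1.52 per hour

1.52 per hour


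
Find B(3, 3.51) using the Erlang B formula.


B(N,A) = (A^N/N!) / sum(A^k/k!, k=0..N) with N=3, A=3.51 = 0.4032

0.4032


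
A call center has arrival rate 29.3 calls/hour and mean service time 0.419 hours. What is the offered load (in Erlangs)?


Offered load a = lambda * E[S] = 29.3 * 0.419 = 12.28 Erlangs

12.28 Erlangs


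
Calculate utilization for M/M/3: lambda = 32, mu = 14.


rho = lambda/(c*mu) = 32/(3*14) = 0.7619

0.7619


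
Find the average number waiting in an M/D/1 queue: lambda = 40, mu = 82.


M/D/1: Lq = rho^2 / (2*(1-rho)) where rho = 40/82; Lq = 0.23

0.23


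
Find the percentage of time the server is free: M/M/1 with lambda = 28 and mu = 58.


Idle fraction = (1 - rho) * 100 = (1 - 28/58) * 100 = 51.7%

51.7%


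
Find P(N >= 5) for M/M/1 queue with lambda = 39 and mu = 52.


P(N >= 5) = rho^5 = (39/52)^5 = 0.2373

0.2373


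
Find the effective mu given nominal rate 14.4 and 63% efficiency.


Effective rate = mu * efficiency = 14.4 * 0.63 = 9.07 per hour

9.07 per hour


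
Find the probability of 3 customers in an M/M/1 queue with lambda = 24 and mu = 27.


rho = 24/27; P(n) = (1-rho)*rho^n = (1-24/27)*(24/27)^3 = 0.078

0.078


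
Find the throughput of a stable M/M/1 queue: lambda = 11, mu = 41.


For a stable queue (lambda < mu), throughput = lambda = 11 per hour

11 per hour


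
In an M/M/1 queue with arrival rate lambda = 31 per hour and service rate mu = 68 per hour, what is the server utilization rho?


rho = lambda/mu = 31/68 = 0.4559

0.4559


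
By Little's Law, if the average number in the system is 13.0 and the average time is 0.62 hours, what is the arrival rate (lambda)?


lambda = L / W = 13.0 / 0.62 = 20.97 per hour

20.97 per hour


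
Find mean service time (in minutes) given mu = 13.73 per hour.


Mean service time = 60/mu = 60/13.73 = 4.37 minutes

4.37 minutes


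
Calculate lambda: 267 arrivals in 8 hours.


lambda = total arrivals / time = 267 / 8 = 33.38 per hour

33.38 per hour


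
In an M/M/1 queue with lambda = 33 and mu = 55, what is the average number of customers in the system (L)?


rho = 33/55; L = rho/(1-rho) = 1.5

1.5


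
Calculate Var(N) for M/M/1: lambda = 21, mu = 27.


rho = 21/27; Var(N) = rho/(1-rho)^2 = 15.75

15.75


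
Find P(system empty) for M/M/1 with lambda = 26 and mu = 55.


P0 = 1 - rho = 1 - 26/55 = 0.5273

0.5273


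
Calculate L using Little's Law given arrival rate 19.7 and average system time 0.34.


L = lambda * W = 19.7 * 0.34 = 6.7

6.7


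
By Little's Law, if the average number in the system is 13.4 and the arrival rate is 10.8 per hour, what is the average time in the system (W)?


W = L / lambda = 13.4 / 10.8 = 1.2407 hours

1.2407 hours


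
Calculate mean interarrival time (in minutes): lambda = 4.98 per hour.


Mean interarrival time = 60/lambda = 60/4.98 = 12.05 minutes

12.05 minutes


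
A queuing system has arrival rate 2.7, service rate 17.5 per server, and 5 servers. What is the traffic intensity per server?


rho = lambda / (c * mu) = 2.7 / (5 * 17.5) = 0.0309

0.0309


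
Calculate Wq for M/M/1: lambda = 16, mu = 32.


rho = 16/32; Wq = rho/(mu - lambda) = 0.0313 hours

0.0313 hours


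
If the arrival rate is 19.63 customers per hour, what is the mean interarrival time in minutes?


Mean interarrival time = 60/lambda = 60/19.63 = 3.06 minutes

3.06 minutes


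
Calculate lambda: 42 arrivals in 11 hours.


lambda = total arrivals / time = 42 / 11 = 3.82 per hour

3.82 per hour


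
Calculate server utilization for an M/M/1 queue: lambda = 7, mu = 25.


rho = lambda/mu = 7/25 = 0.28

0.28


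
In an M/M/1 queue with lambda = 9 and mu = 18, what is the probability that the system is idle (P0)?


P0 = 1 - rho = 1 - 9/18 = 0.5

0.5


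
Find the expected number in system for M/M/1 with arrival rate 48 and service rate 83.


rho = 48/83; L = rho/(1-rho) = 1.37

1.37


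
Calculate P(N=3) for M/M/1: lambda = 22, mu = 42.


rho = 22/42; P(n) = (1-rho)*rho^n = (1-22/42)*(22/42)^3 = 0.0684

0.0684


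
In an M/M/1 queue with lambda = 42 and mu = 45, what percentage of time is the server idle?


Idle fraction = (1 - rho) * 100 = (1 - 42/45) * 100 = 6.7%

6.7%


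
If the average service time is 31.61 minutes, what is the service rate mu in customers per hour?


mu = 60 / avg_service_time = 60 / 31.61 = 1.9 per hour

1.9 per hour


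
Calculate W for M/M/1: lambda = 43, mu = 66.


W = 1/(mu - lambda) = 1/(66 - 43) = 0.0435 hours

0.0435 hours


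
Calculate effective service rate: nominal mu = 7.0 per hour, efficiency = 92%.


Effective rate = mu * efficiency = 7.0 * 0.92 = 6.44 per hour

6.44 per hour


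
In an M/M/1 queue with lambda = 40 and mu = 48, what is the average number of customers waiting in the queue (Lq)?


rho = 40/48; Lq = rho^2/(1-rho) = 4.17

4.17


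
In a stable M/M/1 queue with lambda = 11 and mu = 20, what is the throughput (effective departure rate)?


For a stable queue (lambda < mu), throughput = lambda = 11 per hour

11 per hour


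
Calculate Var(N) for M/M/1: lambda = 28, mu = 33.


rho = 28/33; Var(N) = rho/(1-rho)^2 = 36.96

36.96


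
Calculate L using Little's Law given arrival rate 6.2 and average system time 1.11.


L = lambda * W = 6.2 * 1.11 = 6.88

6.88


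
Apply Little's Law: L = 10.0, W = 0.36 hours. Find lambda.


lambda = L / W = 10.0 / 0.36 = 27.78 per hour

27.78 per hour


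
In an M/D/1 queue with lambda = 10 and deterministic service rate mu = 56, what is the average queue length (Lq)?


M/D/1: Lq = rho^2 / (2*(1-rho)) where rho = 10/56; Lq = 0.02

0.02


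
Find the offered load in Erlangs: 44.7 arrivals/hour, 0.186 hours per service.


Offered load a = lambda * E[S] = 44.7 * 0.186 = 8.31 Erlangs

8.31 Erlangs


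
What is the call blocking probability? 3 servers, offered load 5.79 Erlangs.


B(N,A) = (A^N/N!) / sum(A^k/k!, k=0..N) with N=3, A=5.79 = 0.5787

0.5787


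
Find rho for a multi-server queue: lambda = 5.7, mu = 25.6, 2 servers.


rho = lambda / (c * mu) = 5.7 / (2 * 25.6) = 0.1113

0.1113


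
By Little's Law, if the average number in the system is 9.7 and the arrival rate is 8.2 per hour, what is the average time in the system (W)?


W = L / lambda = 9.7 / 8.2 = 1.1829 hours

1.1829 hours


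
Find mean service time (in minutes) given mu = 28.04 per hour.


Mean service time = 60/mu = 60/28.04 = 2.14 minutes

2.14 minutes


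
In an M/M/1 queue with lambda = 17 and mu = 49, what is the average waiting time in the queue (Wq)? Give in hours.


rho = 17/49; Wq = rho/(mu - lambda) = 0.0108 hours

0.0108 hours


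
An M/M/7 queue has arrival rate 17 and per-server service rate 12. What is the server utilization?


rho = lambda/(c*mu) = 17/(7*12) = 0.2024

0.2024


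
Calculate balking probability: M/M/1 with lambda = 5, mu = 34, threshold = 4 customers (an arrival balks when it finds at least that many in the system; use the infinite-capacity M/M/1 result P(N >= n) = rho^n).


P(N >= 4) = rho^4 = (5/34)^4 = 0.0005

0.0005


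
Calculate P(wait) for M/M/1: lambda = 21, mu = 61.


P(wait) = rho = lambda/mu = 21/61 = 0.3443

0.3443


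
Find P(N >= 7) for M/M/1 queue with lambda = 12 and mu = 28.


P(N >= 7) = rho^7 = (12/28)^7 = 0.0027

0.0027


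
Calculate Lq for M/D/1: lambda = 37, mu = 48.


M/D/1: Lq = rho^2 / (2*(1-rho)) where rho = 37/48; Lq = 1.3

1.3


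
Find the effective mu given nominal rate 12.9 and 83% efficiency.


Effective rate = mu * efficiency = 12.9 * 0.83 = 10.71 per hour

10.71 per hour


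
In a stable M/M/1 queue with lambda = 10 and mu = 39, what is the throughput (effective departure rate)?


For a stable queue (lambda < mu), throughput = lambda = 10 per hour

10 per hour


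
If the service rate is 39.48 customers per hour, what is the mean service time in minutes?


Mean service time = 60/mu = 60/39.48 = 1.52 minutes

1.52 minutes


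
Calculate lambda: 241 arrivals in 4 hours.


lambda = total arrivals / time = 241 / 4 = 60.25 per hour

60.25 per hour


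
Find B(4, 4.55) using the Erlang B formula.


B(N,A) = (A^N/N!) / sum(A^k/k!, k=0..N) with N=4, A=4.55 = 0.3611

0.3611


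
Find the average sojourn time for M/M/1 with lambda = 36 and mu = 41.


W = 1/(mu - lambda) = 1/(41 - 36) = 0.2 hours

0.2 hours


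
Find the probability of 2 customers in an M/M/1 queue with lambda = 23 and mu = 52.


rho = 23/52; P(n) = (1-rho)*rho^n = (1-23/52)*(23/52)^2 = 0.1091

0.1091


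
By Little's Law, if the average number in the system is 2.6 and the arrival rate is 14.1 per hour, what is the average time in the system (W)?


W = L / lambda = 2.6 / 14.1 = 0.1844 hours

0.1844 hours


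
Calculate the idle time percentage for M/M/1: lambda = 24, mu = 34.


Idle fraction = (1 - rho) * 100 = (1 - 24/34) * 100 = 29.4%

29.4%


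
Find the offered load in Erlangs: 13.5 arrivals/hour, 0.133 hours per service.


Offered load a = lambda * E[S] = 13.5 * 0.133 = 1.8 Erlangs

1.8 Erlangs


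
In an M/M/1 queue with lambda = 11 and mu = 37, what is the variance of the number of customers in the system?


rho = 11/37; Var(N) = rho/(1-rho)^2 = 0.6

0.6


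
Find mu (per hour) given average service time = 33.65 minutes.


mu = 60 / avg_service_time = 60 / 33.65 = 1.78 per hour

1.78 per hour


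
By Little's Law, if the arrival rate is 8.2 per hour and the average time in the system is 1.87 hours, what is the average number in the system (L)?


L = lambda * W = 8.2 * 1.87 = 15.33

15.33


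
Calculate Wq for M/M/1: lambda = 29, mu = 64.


rho = 29/64; Wq = rho/(mu - lambda) = 0.0129 hours

0.0129 hours


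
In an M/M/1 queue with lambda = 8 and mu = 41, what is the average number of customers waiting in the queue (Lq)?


rho = 8/41; Lq = rho^2/(1-rho) = 0.05

0.05


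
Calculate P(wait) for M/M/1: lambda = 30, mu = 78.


P(wait) = rho = lambda/mu = 30/78 = 0.3846

0.3846


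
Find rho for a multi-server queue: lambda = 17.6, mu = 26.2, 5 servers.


rho = lambda / (c * mu) = 17.6 / (5 * 26.2) = 0.1344

0.1344


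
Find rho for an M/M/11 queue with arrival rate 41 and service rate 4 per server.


rho = lambda/(c*mu) = 41/(11*4) = 0.9318

0.9318


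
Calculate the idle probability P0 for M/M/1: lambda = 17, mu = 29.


P0 = 1 - rho = 1 - 17/29 = 0.4138

0.4138


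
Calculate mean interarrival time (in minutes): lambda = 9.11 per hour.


Mean interarrival time = 60/lambda = 60/9.11 = 6.59 minutes

6.59 minutes


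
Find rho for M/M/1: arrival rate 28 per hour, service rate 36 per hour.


rho = lambda/mu = 28/36 = 0.7778

0.7778


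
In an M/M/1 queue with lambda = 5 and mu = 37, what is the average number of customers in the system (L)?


rho = 5/37; L = rho/(1-rho) = 0.16

0.16


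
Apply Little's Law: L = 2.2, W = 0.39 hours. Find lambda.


lambda = L / W = 2.2 / 0.39 = 5.64 per hour

5.64 per hour


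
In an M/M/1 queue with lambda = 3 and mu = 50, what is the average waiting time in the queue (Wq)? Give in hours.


rho = 3/50; Wq = rho/(mu - lambda) = 0.0013 hours

0.0013 hours


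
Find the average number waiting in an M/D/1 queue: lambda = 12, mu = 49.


M/D/1: Lq = rho^2 / (2*(1-rho)) where rho = 12/49; Lq = 0.04

0.04


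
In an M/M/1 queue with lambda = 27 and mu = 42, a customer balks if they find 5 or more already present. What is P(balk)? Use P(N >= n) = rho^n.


P(N >= 5) = rho^5 = (27/42)^5 = 0.1098

0.1098


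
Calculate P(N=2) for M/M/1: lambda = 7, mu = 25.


rho = 7/25; P(n) = (1-rho)*rho^n = (1-7/25)*(7/25)^2 = 0.0564

0.0564


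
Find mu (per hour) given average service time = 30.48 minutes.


mu = 60 / avg_service_time = 60 / 30.48 = 1.97 per hour

1.97 per hour


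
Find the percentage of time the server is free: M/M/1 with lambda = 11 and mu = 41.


Idle fraction = (1 - rho) * 100 = (1 - 11/41) * 100 = 73.2%

73.2%


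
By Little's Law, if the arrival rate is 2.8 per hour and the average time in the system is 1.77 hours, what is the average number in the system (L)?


L = lambda * W = 2.8 * 1.77 = 4.96

4.96


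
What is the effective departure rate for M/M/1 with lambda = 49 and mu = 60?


For a stable queue (lambda < mu), throughput = lambda = 49 per hour

49 per hour


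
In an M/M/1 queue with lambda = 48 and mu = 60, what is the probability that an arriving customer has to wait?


P(wait) = rho = lambda/mu = 48/60 = 0.8

0.8


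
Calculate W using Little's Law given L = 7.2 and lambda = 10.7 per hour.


W = L / lambda = 7.2 / 10.7 = 0.6729 hours

0.6729 hours


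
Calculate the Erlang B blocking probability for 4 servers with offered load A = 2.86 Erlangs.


B(N,A) = (A^N/N!) / sum(A^k/k!, k=0..N) with N=4, A=2.86 = 0.1905

0.1905


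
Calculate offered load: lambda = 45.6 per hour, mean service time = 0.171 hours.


Offered load a = lambda * E[S] = 45.6 * 0.171 = 7.8 Erlangs

7.8 Erlangs


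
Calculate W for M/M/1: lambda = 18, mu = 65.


W = 1/(mu - lambda) = 1/(65 - 18) = 0.0213 hours

0.0213 hours


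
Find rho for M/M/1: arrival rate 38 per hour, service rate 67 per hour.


rho = lambda/mu = 38/67 = 0.5672

0.5672


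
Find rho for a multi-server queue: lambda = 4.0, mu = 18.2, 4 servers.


rho = lambda / (c * mu) = 4.0 / (4 * 18.2) = 0.0549

0.0549


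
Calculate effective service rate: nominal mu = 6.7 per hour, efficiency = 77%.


Effective rate = mu * efficiency = 6.7 * 0.77 = 5.16 per hour

5.16 per hour


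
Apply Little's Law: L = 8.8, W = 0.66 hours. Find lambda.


lambda = L / W = 8.8 / 0.66 = 13.33 per hour

13.33 per hour


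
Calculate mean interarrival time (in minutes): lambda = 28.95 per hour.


Mean interarrival time = 60/lambda = 60/28.95 = 2.07 minutes

2.07 minutes


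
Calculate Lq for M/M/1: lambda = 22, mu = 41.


rho = 22/41; Lq = rho^2/(1-rho) = 0.62

0.62


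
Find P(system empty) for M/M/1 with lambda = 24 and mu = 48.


P0 = 1 - rho = 1 - 24/48 = 0.5

0.5


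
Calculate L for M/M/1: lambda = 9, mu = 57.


rho = 9/57; L = rho/(1-rho) = 0.19

0.19


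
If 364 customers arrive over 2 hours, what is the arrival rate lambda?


lambda = total arrivals / time = 364 / 2 = 182.0 per hour

182.0 per hour


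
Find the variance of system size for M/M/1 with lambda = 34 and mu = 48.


rho = 34/48; Var(N) = rho/(1-rho)^2 = 8.33

8.33


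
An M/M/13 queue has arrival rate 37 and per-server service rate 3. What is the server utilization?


rho = lambda/(c*mu) = 37/(13*3) = 0.9487

0.9487


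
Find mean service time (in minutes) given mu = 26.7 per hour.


Mean service time = 60/mu = 60/26.7 = 2.25 minutes

2.25 minutes


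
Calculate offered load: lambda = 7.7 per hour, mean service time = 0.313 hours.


Offered load a = lambda * E[S] = 7.7 * 0.313 = 2.41 Erlangs

2.41 Erlangs


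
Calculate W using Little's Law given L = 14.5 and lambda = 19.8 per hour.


W = L / lambda = 14.5 / 19.8 = 0.7323 hours

0.7323 hours


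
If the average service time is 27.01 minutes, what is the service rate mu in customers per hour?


mu = 60 / avg_service_time = 60 / 27.01 = 2.22 per hour

2.22 per hour


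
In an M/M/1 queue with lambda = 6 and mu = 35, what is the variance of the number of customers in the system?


rho = 6/35; Var(N) = rho/(1-rho)^2 = 0.25

0.25


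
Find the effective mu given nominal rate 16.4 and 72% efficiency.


Effective rate = mu * efficiency = 16.4 * 0.72 = 11.81 per hour

11.81 per hour


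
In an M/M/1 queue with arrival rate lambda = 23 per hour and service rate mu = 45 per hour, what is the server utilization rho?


rho = lambda/mu = 23/45 = 0.5111

0.5111


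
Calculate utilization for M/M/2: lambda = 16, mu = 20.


rho = lambda/(c*mu) = 16/(2*20) = 0.4

0.4


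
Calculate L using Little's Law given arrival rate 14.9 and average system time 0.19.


L = lambda * W = 14.9 * 0.19 = 2.83

2.83


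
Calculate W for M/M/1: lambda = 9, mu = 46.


W = 1/(mu - lambda) = 1/(46 - 9) = 0.027 hours

0.027 hours


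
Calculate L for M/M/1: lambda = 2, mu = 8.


rho = 2/8; L = rho/(1-rho) = 0.33

0.33


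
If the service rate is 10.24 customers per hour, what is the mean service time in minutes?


Mean service time = 60/mu = 60/10.24 = 5.86 minutes

5.86 minutes


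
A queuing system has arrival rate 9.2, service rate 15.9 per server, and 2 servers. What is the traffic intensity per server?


rho = lambda / (c * mu) = 9.2 / (2 * 15.9) = 0.2893

0.2893


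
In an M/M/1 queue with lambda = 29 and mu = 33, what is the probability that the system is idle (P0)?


P0 = 1 - rho = 1 - 29/33 = 0.1212

0.1212


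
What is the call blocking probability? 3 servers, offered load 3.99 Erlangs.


B(N,A) = (A^N/N!) / sum(A^k/k!, k=0..N) with N=3, A=3.99 = 0.4498

0.4498


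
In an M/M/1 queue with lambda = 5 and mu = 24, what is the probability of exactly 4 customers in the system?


rho = 5/24; P(n) = (1-rho)*rho^n = (1-5/24)*(5/24)^4 = 0.0015

0.0015


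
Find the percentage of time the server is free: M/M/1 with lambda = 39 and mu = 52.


Idle fraction = (1 - rho) * 100 = (1 - 39/52) * 100 = 25.0%

25.0%


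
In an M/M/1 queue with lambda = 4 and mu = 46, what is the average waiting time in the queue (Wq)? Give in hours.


rho = 4/46; Wq = rho/(mu - lambda) = 0.0021 hours

0.0021 hours


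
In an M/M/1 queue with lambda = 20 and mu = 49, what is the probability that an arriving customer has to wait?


P(wait) = rho = lambda/mu = 20/49 = 0.4082

0.4082


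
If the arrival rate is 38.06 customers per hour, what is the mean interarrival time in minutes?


Mean interarrival time = 60/lambda = 60/38.06 = 1.58 minutes

1.58 minutes


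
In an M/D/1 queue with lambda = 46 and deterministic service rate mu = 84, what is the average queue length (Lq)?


M/D/1: Lq = rho^2 / (2*(1-rho)) where rho = 46/84; Lq = 0.33

0.33


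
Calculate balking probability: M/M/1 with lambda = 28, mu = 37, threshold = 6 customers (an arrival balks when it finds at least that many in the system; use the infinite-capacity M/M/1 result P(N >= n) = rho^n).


P(N >= 6) = rho^6 = (28/37)^6 = 0.1878

0.1878


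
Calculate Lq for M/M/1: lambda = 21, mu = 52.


rho = 21/52; Lq = rho^2/(1-rho) = 0.27

0.27


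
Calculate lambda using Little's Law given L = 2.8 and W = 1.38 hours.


lambda = L / W = 2.8 / 1.38 = 2.03 per hour

2.03 per hour


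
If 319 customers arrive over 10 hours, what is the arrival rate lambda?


lambda = total arrivals / time = 319 / 10 = 31.9 per hour

31.9 per hour


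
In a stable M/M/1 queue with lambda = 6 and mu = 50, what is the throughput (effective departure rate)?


For a stable queue (lambda < mu), throughput = lambda = 6 per hour

6 per hour


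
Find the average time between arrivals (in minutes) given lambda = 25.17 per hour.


Mean interarrival time = 60/lambda = 60/25.17 = 2.38 minutes

2.38 minutes


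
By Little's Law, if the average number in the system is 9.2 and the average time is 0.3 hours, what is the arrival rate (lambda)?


lambda = L / W = 9.2 / 0.3 = 30.67 per hour

30.67 per hour


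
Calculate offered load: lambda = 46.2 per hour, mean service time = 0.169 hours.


Offered load a = lambda * E[S] = 46.2 * 0.169 = 7.81 Erlangs

7.81 Erlangs


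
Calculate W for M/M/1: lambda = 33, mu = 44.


W = 1/(mu - lambda) = 1/(44 - 33) = 0.0909 hours

0.0909 hours


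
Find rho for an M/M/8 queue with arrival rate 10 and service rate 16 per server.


rho = lambda/(c*mu) = 10/(8*16) = 0.0781

0.0781


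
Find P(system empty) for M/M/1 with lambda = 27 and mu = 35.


P0 = 1 - rho = 1 - 27/35 = 0.2286

0.2286


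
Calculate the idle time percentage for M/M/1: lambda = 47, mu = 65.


Idle fraction = (1 - rho) * 100 = (1 - 47/65) * 100 = 27.7%

27.7%


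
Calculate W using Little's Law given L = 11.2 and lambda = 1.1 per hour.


W = L / lambda = 11.2 / 1.1 = 10.1818 hours

10.1818 hours


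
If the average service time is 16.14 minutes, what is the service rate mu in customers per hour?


mu = 60 / avg_service_time = 60 / 16.14 = 3.72 per hour

3.72 per hour


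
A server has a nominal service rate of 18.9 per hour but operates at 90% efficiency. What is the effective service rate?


Effective rate = mu * efficiency = 18.9 * 0.9 = 17.01 per hour

17.01 per hour


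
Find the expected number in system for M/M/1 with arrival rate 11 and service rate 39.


rho = 11/39; L = rho/(1-rho) = 0.39

0.39


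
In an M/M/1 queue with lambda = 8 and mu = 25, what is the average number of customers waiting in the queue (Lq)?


rho = 8/25; Lq = rho^2/(1-rho) = 0.15

0.15


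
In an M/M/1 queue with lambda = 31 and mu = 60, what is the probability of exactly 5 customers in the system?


rho = 31/60; P(n) = (1-rho)*rho^n = (1-31/60)*(31/60)^5 = 0.0178

0.0178


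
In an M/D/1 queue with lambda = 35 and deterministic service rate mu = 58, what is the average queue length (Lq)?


M/D/1: Lq = rho^2 / (2*(1-rho)) where rho = 35/58; Lq = 0.46

0.46


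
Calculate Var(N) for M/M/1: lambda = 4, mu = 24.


rho = 4/24; Var(N) = rho/(1-rho)^2 = 0.24

0.24


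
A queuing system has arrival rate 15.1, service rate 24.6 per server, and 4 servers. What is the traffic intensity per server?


rho = lambda / (c * mu) = 15.1 / (4 * 24.6) = 0.1535

0.1535


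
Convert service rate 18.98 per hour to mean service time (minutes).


Mean service time = 60/mu = 60/18.98 = 3.16 minutes

3.16 minutes


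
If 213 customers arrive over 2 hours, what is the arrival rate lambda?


lambda = total arrivals / time = 213 / 2 = 106.5 per hour

106.5 per hour


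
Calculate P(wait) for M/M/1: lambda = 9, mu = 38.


P(wait) = rho = lambda/mu = 9/38 = 0.2368

0.2368


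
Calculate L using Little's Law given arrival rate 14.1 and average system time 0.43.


L = lambda * W = 14.1 * 0.43 = 6.06

6.06


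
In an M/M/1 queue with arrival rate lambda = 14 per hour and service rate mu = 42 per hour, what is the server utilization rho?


rho = lambda/mu = 14/42 = 0.3333

0.3333


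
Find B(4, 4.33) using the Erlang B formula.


B(N,A) = (A^N/N!) / sum(A^k/k!, k=0..N) with N=4, A=4.33 = 0.3416

0.3416


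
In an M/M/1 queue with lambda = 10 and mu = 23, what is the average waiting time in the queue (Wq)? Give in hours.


rho = 10/23; Wq = rho/(mu - lambda) = 0.0334 hours

0.0334 hours


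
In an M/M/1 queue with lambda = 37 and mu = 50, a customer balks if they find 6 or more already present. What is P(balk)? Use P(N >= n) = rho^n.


P(N >= 6) = rho^6 = (37/50)^6 = 0.1642

0.1642


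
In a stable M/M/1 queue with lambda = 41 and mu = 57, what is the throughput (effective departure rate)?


For a stable queue (lambda < mu), throughput = lambda = 41 per hour

41 per hour


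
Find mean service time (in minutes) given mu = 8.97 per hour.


Mean service time = 60/mu = 60/8.97 = 6.69 minutes

6.69 minutes


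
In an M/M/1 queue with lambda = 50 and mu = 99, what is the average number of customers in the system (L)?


rho = 50/99; L = rho/(1-rho) = 1.02

1.02


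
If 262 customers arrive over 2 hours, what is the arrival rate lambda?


lambda = total arrivals / time = 262 / 2 = 131.0 per hour

131.0 per hour


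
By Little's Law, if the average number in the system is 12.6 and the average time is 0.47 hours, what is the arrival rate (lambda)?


lambda = L / W = 12.6 / 0.47 = 26.81 per hour

26.81 per hour


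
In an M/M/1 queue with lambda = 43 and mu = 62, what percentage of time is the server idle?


Idle fraction = (1 - rho) * 100 = (1 - 43/62) * 100 = 30.6%

30.6%


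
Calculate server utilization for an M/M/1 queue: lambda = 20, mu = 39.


rho = lambda/mu = 20/39 = 0.5128

0.5128


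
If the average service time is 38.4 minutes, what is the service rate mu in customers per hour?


mu = 60 / avg_service_time = 60 / 38.4 = 1.56 per hour

1.56 per hour


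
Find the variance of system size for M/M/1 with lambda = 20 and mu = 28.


rho = 20/28; Var(N) = rho/(1-rho)^2 = 8.75

8.75


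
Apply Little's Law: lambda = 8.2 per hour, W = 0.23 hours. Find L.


L = lambda * W = 8.2 * 0.23 = 1.89

1.89


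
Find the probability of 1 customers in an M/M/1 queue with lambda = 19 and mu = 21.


rho = 19/21; P(n) = (1-rho)*rho^n = (1-19/21)*(19/21)^1 = 0.0862

0.0862


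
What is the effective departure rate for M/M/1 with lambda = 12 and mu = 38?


For a stable queue (lambda < mu), throughput = lambda = 12 per hour

12 per hour


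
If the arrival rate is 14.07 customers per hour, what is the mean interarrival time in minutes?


Mean interarrival time = 60/lambda = 60/14.07 = 4.26 minutes

4.26 minutes


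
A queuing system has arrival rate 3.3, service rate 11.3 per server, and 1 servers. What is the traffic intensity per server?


rho = lambda / (c * mu) = 3.3 / (1 * 11.3) = 0.292

0.292


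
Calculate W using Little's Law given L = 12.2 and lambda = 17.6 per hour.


W = L / lambda = 12.2 / 17.6 = 0.6932 hours

0.6932 hours


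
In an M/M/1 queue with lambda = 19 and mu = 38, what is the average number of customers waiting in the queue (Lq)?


rho = 19/38; Lq = rho^2/(1-rho) = 0.5

0.5


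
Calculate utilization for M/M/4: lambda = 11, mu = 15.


rho = lambda/(c*mu) = 11/(4*15) = 0.1833

0.1833


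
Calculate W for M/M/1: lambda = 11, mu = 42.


W = 1/(mu - lambda) = 1/(42 - 11) = 0.0323 hours

0.0323 hours


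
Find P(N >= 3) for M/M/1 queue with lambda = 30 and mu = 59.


P(N >= 3) = rho^3 = (30/59)^3 = 0.1315

0.1315


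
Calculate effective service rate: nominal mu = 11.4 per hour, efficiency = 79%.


Effective rate = mu * efficiency = 11.4 * 0.79 = 9.01 per hour

9.01 per hour


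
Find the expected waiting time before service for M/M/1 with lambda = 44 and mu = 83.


rho = 44/83; Wq = rho/(mu - lambda) = 0.0136 hours

0.0136 hours


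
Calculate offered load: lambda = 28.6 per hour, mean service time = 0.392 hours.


Offered load a = lambda * E[S] = 28.6 * 0.392 = 11.21 Erlangs

11.21 Erlangs


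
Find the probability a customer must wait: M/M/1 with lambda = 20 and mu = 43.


P(wait) = rho = lambda/mu = 20/43 = 0.4651

0.4651


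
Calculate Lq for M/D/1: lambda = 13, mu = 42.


M/D/1: Lq = rho^2 / (2*(1-rho)) where rho = 13/42; Lq = 0.07

0.07


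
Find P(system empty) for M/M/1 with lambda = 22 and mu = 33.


P0 = 1 - rho = 1 - 22/33 = 0.3333

0.3333


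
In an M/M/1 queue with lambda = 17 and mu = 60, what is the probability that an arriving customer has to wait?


P(wait) = rho = lambda/mu = 17/60 = 0.2833

0.2833
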